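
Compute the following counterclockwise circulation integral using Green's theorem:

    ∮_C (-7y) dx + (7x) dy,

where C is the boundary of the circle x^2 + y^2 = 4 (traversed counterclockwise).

Green's theorem converts the closed line integral into a double integral over the enclosed region D:

    ∮_C P dx + Q dy = ∬_D (∂Q/∂x - ∂P/∂y) dA.

Here P = -7y, Q = 7x, so

    ∂Q/∂x = 7,    ∂P/∂y = -7,
    ∂Q/∂x - ∂P/∂y = 14.

D is the region x^2 + y^2 ≤ 4. Evaluating the double integral:

In polar coordinates (x = r cos θ, y = r sin θ, dA = r dr dθ) the integrand becomes 14, so

    ∬_D (14) dA = ∫_0^{2π} ∫_0^{2} (14) · r dr dθ.

Inner (r from 0 to 2): 28.
Outer (θ from 0 to 2π): 56π.

Therefore ∮_C P dx + Q dy = 56π.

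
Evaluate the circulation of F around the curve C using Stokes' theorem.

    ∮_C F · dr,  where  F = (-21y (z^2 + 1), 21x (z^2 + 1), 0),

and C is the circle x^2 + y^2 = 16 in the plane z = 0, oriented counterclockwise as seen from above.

Let S be the flat disk x^2 + y^2 ≤ 16 in the plane z = 0, with upward unit normal n̂ = ẑ. By Stokes' theorem,

    ∮_C F · dr = ∬_S (∇ × F) · n̂ dS = ∬_D (curl F)_z dA,

where D is the disk x^2 + y^2 ≤ 16.

Compute the curl of F = (-21y (z^2 + 1), 21x (z^2 + 1), 0):
    (∇ × F)_x = ∂F_z/∂y - ∂F_y/∂z = -42x z,
    (∇ × F)_y = ∂F_x/∂z - ∂F_z/∂x = -42y z,
    (∇ × F)_z = ∂F_y/∂x - ∂F_x/∂y = 42z^2 + 42.

On z = 0, (curl F)_z = 42.

Convert to polar (x = r cos θ, y = r sin θ, dA = r dr dθ); the integrand becomes 42, so

    ∬_D (curl F)_z dA = ∫_0^{2π} ∫_0^{4} (42) · r dr dθ.

Inner (r from 0 to 4): 336.
Outer (θ from 0 to 2π): 672π.

Therefore ∮_C F · dr = 672π.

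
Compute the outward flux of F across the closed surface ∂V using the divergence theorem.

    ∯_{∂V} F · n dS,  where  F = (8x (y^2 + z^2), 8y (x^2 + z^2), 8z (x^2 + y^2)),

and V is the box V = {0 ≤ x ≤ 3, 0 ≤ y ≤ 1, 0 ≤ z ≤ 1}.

By the divergence theorem,

    ∯_{∂V} F · n dS = ∭_V (∇ · F) dV.

Compute the divergence:
    ∇ · F = ∂F_x/∂x + ∂F_y/∂y + ∂F_z/∂z = 8y^2 + 8z^2 + 8x^2 + 8z^2 + 8x^2 + 8y^2 = 16x^2 + 16y^2 + 16z^2.

V is a rectangular box, so dV = dx dy dz with 0 ≤ x ≤ 3, 0 ≤ y ≤ 1, 0 ≤ z ≤ 1.

Integrate (16x^2 + 16y^2 + 16z^2) over V as an iterated integral:

    ∭_V (∇·F) dV = ∫_0^{3} ∫_0^{1} ∫_0^{1} (16x^2 + 16y^2 + 16z^2) dz dy dx.

Inner (z from 0 to 1): 16x^2 + 16y^2 + 16/3.
Middle (y from 0 to 1): 16x^2 + 32/3.
Outer (x from 0 to 3): 176.

Therefore ∯_{∂V} F · n dS = 176.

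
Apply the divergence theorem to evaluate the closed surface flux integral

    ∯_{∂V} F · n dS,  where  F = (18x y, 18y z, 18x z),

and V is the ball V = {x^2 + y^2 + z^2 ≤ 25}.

By the divergence theorem,

    ∯_{∂V} F · n dS = ∭_V (∇ · F) dV.

Compute the divergence:
    ∇ · F = ∂F_x/∂x + ∂F_y/∂y + ∂F_z/∂z = 18y + 18z + 18x = 18x + 18y + 18z.

In spherical coordinates, x = ρ sin(φ) cos(θ), y = ρ sin(φ) sin(θ), z = ρ cos(φ), dV = ρ^2 sin(φ) dρ dφ dθ, with 0 ≤ ρ ≤ 5, 0 ≤ φ ≤ π, 0 ≤ θ ≤ 2π.

The integrand, after substitution and multiplying by the volume element, becomes (18ρ (sqrt(2)sin(φ)sin(θ + π/4) + cos(φ))) · ρ^2 sin(φ), so

    ∭_V (∇·F) dV = ∫_0^{2π} ∫_0^{π} ∫_0^{5} (18ρ (sqrt(2)sin(φ)sin(θ + π/4) + cos(φ))) · ρ^2 sin(φ) dρ dφ dθ.

Inner (ρ from 0 to 5): 5625(sqrt(2)sin(φ)sin(θ + π/4) + cos(φ))sin(φ)/2.
Middle (φ from 0 to π): 5625sqrt(2)π sin(θ + π/4)/4.
Outer (θ from 0 to 2π): 0.

Therefore ∯_{∂V} F · n dS = 0.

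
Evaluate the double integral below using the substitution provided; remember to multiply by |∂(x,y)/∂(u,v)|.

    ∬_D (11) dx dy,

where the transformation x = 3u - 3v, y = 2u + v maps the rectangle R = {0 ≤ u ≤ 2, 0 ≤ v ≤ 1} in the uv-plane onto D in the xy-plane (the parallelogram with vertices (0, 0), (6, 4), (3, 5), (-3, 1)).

Compute the Jacobian determinant of (x, y) with respect to (u, v):

    ∂(x,y)/∂(u,v) = | 3  -3 | = (3)(1) - (-3)(2) = 9.
                   | 2  1 |

Its absolute value is |J| = 9 (the area scaling factor).

Substituting x = 3u - 3v, y = 2u + v into the integrand,

    11 → 11,

so the integral becomes

    ∬_R (11) · |J| du dv = ∫_0^2 ∫_0^1 (99) dv du.

Inner (v): 99.
Outer (u): 198.

Therefore ∬_D (11) dx dy = 198.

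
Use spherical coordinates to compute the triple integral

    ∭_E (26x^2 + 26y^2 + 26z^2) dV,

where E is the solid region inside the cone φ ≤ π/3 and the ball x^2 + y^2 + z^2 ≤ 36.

In spherical coordinates, x = ρ sin(φ) cos(θ), y = ρ sin(φ) sin(θ), z = ρ cos(φ), and dV = ρ^2 sin(φ) dρ dφ dθ.

The integrand becomes 26ρ^2, so

    ∭_E (26x^2 + 26y^2 + 26z^2) dV = ∫_{0}^{2π} ∫_{0}^{π/3} ∫_{0}^{6} (26ρ^2) · ρ^2 sin(φ) dρ dφ dθ.

Inner (ρ): 202176sin(φ)/5.
Middle (φ): 101088/5.
Outer (θ): 202176π/5.

Therefore the triple integral equals 202176π/5.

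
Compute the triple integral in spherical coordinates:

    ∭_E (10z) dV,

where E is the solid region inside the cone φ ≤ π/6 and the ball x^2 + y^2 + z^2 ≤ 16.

In spherical coordinates, x = ρ sin(φ) cos(θ), y = ρ sin(φ) sin(θ), z = ρ cos(φ), and dV = ρ^2 sin(φ) dρ dφ dθ.

The integrand becomes 10ρ cos(φ), so

    ∭_E (10z) dV = ∫_{0}^{2π} ∫_{0}^{π/6} ∫_{0}^{4} (10ρ cos(φ)) · ρ^2 sin(φ) dρ dφ dθ.

Inner (ρ): 320sin(2φ).
Middle (φ): 80.
Outer (θ): 160π.

Therefore the triple integral equals 160π.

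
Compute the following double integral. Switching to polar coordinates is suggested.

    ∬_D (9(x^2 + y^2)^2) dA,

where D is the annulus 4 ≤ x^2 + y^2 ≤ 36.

The region D is 2 ≤ r ≤ 6, 0 ≤ θ ≤ 2π in polar coordinates, where x = r cos(θ), y = r sin(θ), and dA = r dr dθ.

Under the substitution, the integrand becomes 9r^4, so

    ∬_D (9(x^2 + y^2)^2) dA = ∫_{0}^{2π} ∫_{2}^{6} (9r^4) · r dr dθ.

Inner integral (in r): ∫_{2}^{6} (9r^4) · r dr = 69888.

Outer integral (in θ): ∫_{0}^{2π} (69888) dθ = 139776π.

Therefore ∬_D (9(x^2 + y^2)^2) dA = 139776π.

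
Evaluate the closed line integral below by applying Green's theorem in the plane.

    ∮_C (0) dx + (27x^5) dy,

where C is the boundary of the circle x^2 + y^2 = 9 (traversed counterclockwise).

Green's theorem converts the closed line integral into a double integral over the enclosed region D:

    ∮_C P dx + Q dy = ∬_D (∂Q/∂x - ∂P/∂y) dA.

Here P = 0, Q = 27x^5, so

    ∂Q/∂x = 135x^4,    ∂P/∂y = 0,
    ∂Q/∂x - ∂P/∂y = 135x^4.

D is the region x^2 + y^2 ≤ 9. Evaluating the double integral:

In polar coordinates (x = r cos θ, y = r sin θ, dA = r dr dθ) the integrand becomes 135r^4cos(θ)^4, so

    ∬_D (135x^4) dA = ∫_0^{2π} ∫_0^{3} (135r^4cos(θ)^4) · r dr dθ.

Inner (r from 0 to 3): 32805cos(θ)^4/2.
Outer (θ from 0 to 2π): 98415π/8.

Therefore ∮_C P dx + Q dy = 98415π/8.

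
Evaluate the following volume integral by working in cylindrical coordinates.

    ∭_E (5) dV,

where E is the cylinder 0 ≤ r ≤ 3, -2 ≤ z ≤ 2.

In cylindrical coordinates, x = r cos(θ), y = r sin(θ), z = z, and dV = r dr dθ dz.

The integrand becomes 5, so

    ∭_E (5) dV = ∫_{0}^{2π} ∫_{0}^{3} ∫_{-2}^{2} (5) · r dz dr dθ.

Inner (z): 20r.
Middle (r from 0 to 3): 90.
Outer (θ): 180π.

Therefore the triple integral equals 180π.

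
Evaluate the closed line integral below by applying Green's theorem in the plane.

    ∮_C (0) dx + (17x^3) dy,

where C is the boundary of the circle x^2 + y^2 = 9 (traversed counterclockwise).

Green's theorem converts the closed line integral into a double integral over the enclosed region D:

    ∮_C P dx + Q dy = ∬_D (∂Q/∂x - ∂P/∂y) dA.

Here P = 0, Q = 17x^3, so

    ∂Q/∂x = 51x^2,    ∂P/∂y = 0,
    ∂Q/∂x - ∂P/∂y = 51x^2.

D is the region x^2 + y^2 ≤ 9. Evaluating the double integral:

In polar coordinates (x = r cos θ, y = r sin θ, dA = r dr dθ) the integrand becomes 51r^2cos(θ)^2, so

    ∬_D (51x^2) dA = ∫_0^{2π} ∫_0^{3} (51r^2cos(θ)^2) · r dr dθ.

Inner (r from 0 to 3): 4131cos(θ)^2/4.
Outer (θ from 0 to 2π): 4131π/4.

Therefore ∮_C P dx + Q dy = 4131π/4.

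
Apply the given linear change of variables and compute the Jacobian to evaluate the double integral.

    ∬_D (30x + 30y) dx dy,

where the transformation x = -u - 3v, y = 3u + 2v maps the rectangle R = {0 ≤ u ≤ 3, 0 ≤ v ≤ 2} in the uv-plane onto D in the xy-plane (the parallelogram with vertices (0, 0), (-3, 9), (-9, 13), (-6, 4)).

Compute the Jacobian determinant of (x, y) with respect to (u, v):

    ∂(x,y)/∂(u,v) = | -1  -3 | = (-1)(2) - (-3)(3) = 7.
                   | 3  2 |

Its absolute value is |J| = 7 (the area scaling factor).

Substituting x = -u - 3v, y = 3u + 2v into the integrand,

    30x + 30y → 60u - 30v,

so the integral becomes

    ∬_R (60u - 30v) · |J| du dv = ∫_0^3 ∫_0^2 (420u - 210v) dv du.

Inner (v): 840u - 420.
Outer (u): 2520.

Therefore ∬_D (30x + 30y) dx dy = 2520.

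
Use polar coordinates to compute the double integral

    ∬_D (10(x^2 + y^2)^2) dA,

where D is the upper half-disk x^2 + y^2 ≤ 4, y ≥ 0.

The region D is 0 ≤ r ≤ 2, 0 ≤ θ ≤ π in polar coordinates, where x = r cos(θ), y = r sin(θ), and dA = r dr dθ.

Under the substitution, the integrand becomes 10r^4, so

    ∬_D (10(x^2 + y^2)^2) dA = ∫_{0}^{π} ∫_{0}^{2} (10r^4) · r dr dθ.

Inner integral (in r): ∫_{0}^{2} (10r^4) · r dr = 320/3.

Outer integral (in θ): ∫_{0}^{π} (320/3) dθ = 320π/3.

Therefore ∬_D (10(x^2 + y^2)^2) dA = 320π/3.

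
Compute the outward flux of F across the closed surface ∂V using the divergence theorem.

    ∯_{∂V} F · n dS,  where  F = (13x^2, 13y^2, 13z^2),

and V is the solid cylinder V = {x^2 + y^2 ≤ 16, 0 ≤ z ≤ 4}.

By the divergence theorem,

    ∯_{∂V} F · n dS = ∭_V (∇ · F) dV.

Compute the divergence:
    ∇ · F = ∂F_x/∂x + ∂F_y/∂y + ∂F_z/∂z = 26x + 26y + 26z.

In cylindrical coordinates, x = r cos(θ), y = r sin(θ), z = z, dV = r dr dθ dz, with 0 ≤ r ≤ 4, 0 ≤ θ ≤ 2π, 0 ≤ z ≤ 4.

The integrand, after substitution and multiplying by the volume element, becomes (26sqrt(2)r sin(θ + π/4) + 26z) · r, so

    ∭_V (∇·F) dV = ∫_0^{2π} ∫_0^{4} ∫_0^{4} (26sqrt(2)r sin(θ + π/4) + 26z) · r dz dr dθ.

Inner (z from 0 to 4): 104r (sqrt(2)r sin(θ + π/4) + 2).
Middle (r from 0 to 4): 6656sqrt(2)sin(θ + π/4)/3 + 1664.
Outer (θ from 0 to 2π): 3328π.

Therefore ∯_{∂V} F · n dS = 3328π.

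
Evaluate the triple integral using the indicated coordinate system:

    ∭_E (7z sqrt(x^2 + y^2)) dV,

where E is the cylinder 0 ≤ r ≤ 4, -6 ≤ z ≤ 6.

In cylindrical coordinates, x = r cos(θ), y = r sin(θ), z = z, and dV = r dr dθ dz.

The integrand becomes 7r z, so

    ∭_E (7z sqrt(x^2 + y^2)) dV = ∫_{0}^{2π} ∫_{0}^{4} ∫_{-6}^{6} (7r z) · r dz dr dθ.

Inner (z): 0.
Middle (r from 0 to 4): 0.
Outer (θ): 0.

Therefore the triple integral equals 0.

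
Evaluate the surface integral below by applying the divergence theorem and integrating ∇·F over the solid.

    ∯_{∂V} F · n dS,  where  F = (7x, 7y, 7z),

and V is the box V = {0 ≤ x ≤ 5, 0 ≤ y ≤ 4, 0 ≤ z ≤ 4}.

By the divergence theorem,

    ∯_{∂V} F · n dS = ∭_V (∇ · F) dV.

Compute the divergence:
    ∇ · F = ∂F_x/∂x + ∂F_y/∂y + ∂F_z/∂z = 7 + 7 + 7 = 21.

V is a rectangular box, so dV = dx dy dz with 0 ≤ x ≤ 5, 0 ≤ y ≤ 4, 0 ≤ z ≤ 4.

Integrate (21) over V as an iterated integral:

    ∭_V (∇·F) dV = ∫_0^{5} ∫_0^{4} ∫_0^{4} (21) dz dy dx.

Inner (z from 0 to 4): 84.
Middle (y from 0 to 4): 336.
Outer (x from 0 to 5): 1680.

Therefore ∯_{∂V} F · n dS = 1680.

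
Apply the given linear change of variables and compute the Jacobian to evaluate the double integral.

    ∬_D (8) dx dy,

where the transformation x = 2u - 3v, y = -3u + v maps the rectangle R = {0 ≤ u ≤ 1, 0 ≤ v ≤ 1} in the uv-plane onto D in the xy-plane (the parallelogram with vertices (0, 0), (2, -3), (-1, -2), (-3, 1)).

Compute the Jacobian determinant of (x, y) with respect to (u, v):

    ∂(x,y)/∂(u,v) = | 2  -3 | = (2)(1) - (-3)(-3) = -7.
                   | -3  1 |

Its absolute value is |J| = 7 (the area scaling factor).

Substituting x = 2u - 3v, y = -3u + v into the integrand,

    8 → 8,

so the integral becomes

    ∬_R (8) · |J| du dv = ∫_0^1 ∫_0^1 (56) dv du.

Inner (v): 56.
Outer (u): 56.

Therefore ∬_D (8) dx dy = 56.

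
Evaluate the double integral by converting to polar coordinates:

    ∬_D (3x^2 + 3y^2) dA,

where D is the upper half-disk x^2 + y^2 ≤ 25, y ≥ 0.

The region D is 0 ≤ r ≤ 5, 0 ≤ θ ≤ π in polar coordinates, where x = r cos(θ), y = r sin(θ), and dA = r dr dθ.

Under the substitution, the integrand becomes 3r^2, so

    ∬_D (3x^2 + 3y^2) dA = ∫_{0}^{π} ∫_{0}^{5} (3r^2) · r dr dθ.

Inner integral (in r): ∫_{0}^{5} (3r^2) · r dr = 1875/4.

Outer integral (in θ): ∫_{0}^{π} (1875/4) dθ = 1875π/4.

Therefore ∬_D (3x^2 + 3y^2) dA = 1875π/4.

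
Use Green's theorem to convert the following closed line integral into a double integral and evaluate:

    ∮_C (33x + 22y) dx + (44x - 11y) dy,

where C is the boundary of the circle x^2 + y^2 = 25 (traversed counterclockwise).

Green's theorem converts the closed line integral into a double integral over the enclosed region D:

    ∮_C P dx + Q dy = ∬_D (∂Q/∂x - ∂P/∂y) dA.

Here P = 33x + 22y, Q = 44x - 11y, so

    ∂Q/∂x = 44,    ∂P/∂y = 22,
    ∂Q/∂x - ∂P/∂y = 22.

D is the region x^2 + y^2 ≤ 25. Evaluating the double integral:

In polar coordinates (x = r cos θ, y = r sin θ, dA = r dr dθ) the integrand becomes 22, so

    ∬_D (22) dA = ∫_0^{2π} ∫_0^{5} (22) · r dr dθ.

Inner (r from 0 to 5): 275.
Outer (θ from 0 to 2π): 550π.

Therefore ∮_C P dx + Q dy = 550π.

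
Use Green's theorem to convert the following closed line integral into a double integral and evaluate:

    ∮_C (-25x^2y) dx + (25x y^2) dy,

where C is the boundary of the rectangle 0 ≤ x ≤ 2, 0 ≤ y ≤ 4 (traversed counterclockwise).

Green's theorem converts the closed line integral into a double integral over the enclosed region D:

    ∮_C P dx + Q dy = ∬_D (∂Q/∂x - ∂P/∂y) dA.

Here P = -25x^2y, Q = 25x y^2, so

    ∂Q/∂x = 25y^2,    ∂P/∂y = -25x^2,
    ∂Q/∂x - ∂P/∂y = 25x^2 + 25y^2.

D is the region 0 ≤ x ≤ 2, 0 ≤ y ≤ 4. Evaluating the double integral:

    ∬_D (25x^2 + 25y^2) dA = ∫_0^{2} ∫_0^{4} (25x^2 + 25y^2) dy dx.

Inner (y from 0 to 4): 100x^2 + 1600/3.
Outer (x from 0 to 2): 4000/3.

Therefore ∮_C P dx + Q dy = 4000/3.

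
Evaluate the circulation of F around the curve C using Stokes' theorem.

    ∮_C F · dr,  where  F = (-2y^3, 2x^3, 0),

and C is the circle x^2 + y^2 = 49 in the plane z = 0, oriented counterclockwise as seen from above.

Let S be the flat disk x^2 + y^2 ≤ 49 in the plane z = 0, with upward unit normal n̂ = ẑ. By Stokes' theorem,

    ∮_C F · dr = ∬_S (∇ × F) · n̂ dS = ∬_D (curl F)_z dA,

where D is the disk x^2 + y^2 ≤ 49.

Compute the curl of F = (-2y^3, 2x^3, 0):
    (∇ × F)_x = ∂F_z/∂y - ∂F_y/∂z = 0,
    (∇ × F)_y = ∂F_x/∂z - ∂F_z/∂x = 0,
    (∇ × F)_z = ∂F_y/∂x - ∂F_x/∂y = 6x^2 + 6y^2.

On z = 0, (curl F)_z = 6x^2 + 6y^2.

Convert to polar (x = r cos θ, y = r sin θ, dA = r dr dθ); the integrand becomes 6r^2, so

    ∬_D (curl F)_z dA = ∫_0^{2π} ∫_0^{7} (6r^2) · r dr dθ.

Inner (r from 0 to 7): 7203/2.
Outer (θ from 0 to 2π): 7203π.

Therefore ∮_C F · dr = 7203π.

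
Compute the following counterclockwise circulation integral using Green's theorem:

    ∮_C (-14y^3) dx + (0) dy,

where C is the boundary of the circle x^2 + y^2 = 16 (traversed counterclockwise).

Green's theorem converts the closed line integral into a double integral over the enclosed region D:

    ∮_C P dx + Q dy = ∬_D (∂Q/∂x - ∂P/∂y) dA.

Here P = -14y^3, Q = 0, so

    ∂Q/∂x = 0,    ∂P/∂y = -42y^2,
    ∂Q/∂x - ∂P/∂y = 42y^2.

D is the region x^2 + y^2 ≤ 16. Evaluating the double integral:

In polar coordinates (x = r cos θ, y = r sin θ, dA = r dr dθ) the integrand becomes 42r^2sin(θ)^2, so

    ∬_D (42y^2) dA = ∫_0^{2π} ∫_0^{4} (42r^2sin(θ)^2) · r dr dθ.

Inner (r from 0 to 4): 2688sin(θ)^2.
Outer (θ from 0 to 2π): 2688π.

Therefore ∮_C P dx + Q dy = 2688π.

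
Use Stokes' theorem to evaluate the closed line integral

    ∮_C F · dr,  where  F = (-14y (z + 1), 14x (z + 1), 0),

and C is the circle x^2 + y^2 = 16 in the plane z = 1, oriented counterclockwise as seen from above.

Let S be the flat disk x^2 + y^2 ≤ 16 in the plane z = 1, with upward unit normal n̂ = ẑ. By Stokes' theorem,

    ∮_C F · dr = ∬_S (∇ × F) · n̂ dS = ∬_D (curl F)_z dA,

where D is the disk x^2 + y^2 ≤ 16.

Compute the curl of F = (-14y (z + 1), 14x (z + 1), 0):
    (∇ × F)_x = ∂F_z/∂y - ∂F_y/∂z = -14x,
    (∇ × F)_y = ∂F_x/∂z - ∂F_z/∂x = -14y,
    (∇ × F)_z = ∂F_y/∂x - ∂F_x/∂y = 28z + 28.

On z = 1, (curl F)_z = 56.

Convert to polar (x = r cos θ, y = r sin θ, dA = r dr dθ); the integrand becomes 56, so

    ∬_D (curl F)_z dA = ∫_0^{2π} ∫_0^{4} (56) · r dr dθ.

Inner (r from 0 to 4): 448.
Outer (θ from 0 to 2π): 896π.

Therefore ∮_C F · dr = 896π.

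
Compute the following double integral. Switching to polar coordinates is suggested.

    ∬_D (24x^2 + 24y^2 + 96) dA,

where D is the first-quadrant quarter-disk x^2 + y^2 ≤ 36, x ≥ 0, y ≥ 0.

The region D is 0 ≤ r ≤ 6, 0 ≤ θ ≤ π/2 in polar coordinates, where x = r cos(θ), y = r sin(θ), and dA = r dr dθ.

Under the substitution, the integrand becomes 24r^2 + 96, so

    ∬_D (24x^2 + 24y^2 + 96) dA = ∫_{0}^{π/2} ∫_{0}^{6} (24r^2 + 96) · r dr dθ.

Inner integral (in r): ∫_{0}^{6} (24r^2 + 96) · r dr = 9504.

Outer integral (in θ): ∫_{0}^{π/2} (9504) dθ = 4752π.

Therefore ∬_D (24x^2 + 24y^2 + 96) dA = 4752π.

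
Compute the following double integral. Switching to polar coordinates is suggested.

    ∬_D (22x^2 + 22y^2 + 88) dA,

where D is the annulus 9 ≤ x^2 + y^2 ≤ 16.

The region D is 3 ≤ r ≤ 4, 0 ≤ θ ≤ 2π in polar coordinates, where x = r cos(θ), y = r sin(θ), and dA = r dr dθ.

Under the substitution, the integrand becomes 22r^2 + 88, so

    ∬_D (22x^2 + 22y^2 + 88) dA = ∫_{0}^{2π} ∫_{3}^{4} (22r^2 + 88) · r dr dθ.

Inner integral (in r): ∫_{3}^{4} (22r^2 + 88) · r dr = 2541/2.

Outer integral (in θ): ∫_{0}^{2π} (2541/2) dθ = 2541π.

Therefore ∬_D (22x^2 + 22y^2 + 88) dA = 2541π.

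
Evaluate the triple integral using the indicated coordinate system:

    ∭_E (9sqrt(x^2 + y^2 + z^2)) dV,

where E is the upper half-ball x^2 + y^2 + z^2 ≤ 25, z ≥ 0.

In spherical coordinates, x = ρ sin(φ) cos(θ), y = ρ sin(φ) sin(θ), z = ρ cos(φ), and dV = ρ^2 sin(φ) dρ dφ dθ.

The integrand becomes 9ρ, so

    ∭_E (9sqrt(x^2 + y^2 + z^2)) dV = ∫_{0}^{2π} ∫_{0}^{π/2} ∫_{0}^{5} (9ρ) · ρ^2 sin(φ) dρ dφ dθ.

Inner (ρ): 5625sin(φ)/4.
Middle (φ): 5625/4.
Outer (θ): 5625π/2.

Therefore the triple integral equals 5625π/2.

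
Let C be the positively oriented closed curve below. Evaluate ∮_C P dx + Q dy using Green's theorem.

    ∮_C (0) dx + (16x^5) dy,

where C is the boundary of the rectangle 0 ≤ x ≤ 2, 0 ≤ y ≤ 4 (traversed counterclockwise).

Green's theorem converts the closed line integral into a double integral over the enclosed region D:

    ∮_C P dx + Q dy = ∬_D (∂Q/∂x - ∂P/∂y) dA.

Here P = 0, Q = 16x^5, so

    ∂Q/∂x = 80x^4,    ∂P/∂y = 0,
    ∂Q/∂x - ∂P/∂y = 80x^4.

D is the region 0 ≤ x ≤ 2, 0 ≤ y ≤ 4. Evaluating the double integral:

    ∬_D (80x^4) dA = ∫_0^{2} ∫_0^{4} (80x^4) dy dx.

Inner (y from 0 to 4): 320x^4.
Outer (x from 0 to 2): 2048.

Therefore ∮_C P dx + Q dy = 2048.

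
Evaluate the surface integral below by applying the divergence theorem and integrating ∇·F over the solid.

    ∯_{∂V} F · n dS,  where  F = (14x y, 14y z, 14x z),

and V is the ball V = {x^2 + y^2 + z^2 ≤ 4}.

By the divergence theorem,

    ∯_{∂V} F · n dS = ∭_V (∇ · F) dV.

Compute the divergence:
    ∇ · F = ∂F_x/∂x + ∂F_y/∂y + ∂F_z/∂z = 14y + 14z + 14x = 14x + 14y + 14z.

In spherical coordinates, x = ρ sin(φ) cos(θ), y = ρ sin(φ) sin(θ), z = ρ cos(φ), dV = ρ^2 sin(φ) dρ dφ dθ, with 0 ≤ ρ ≤ 2, 0 ≤ φ ≤ π, 0 ≤ θ ≤ 2π.

The integrand, after substitution and multiplying by the volume element, becomes (14ρ (sqrt(2)sin(φ)sin(θ + π/4) + cos(φ))) · ρ^2 sin(φ), so

    ∭_V (∇·F) dV = ∫_0^{2π} ∫_0^{π} ∫_0^{2} (14ρ (sqrt(2)sin(φ)sin(θ + π/4) + cos(φ))) · ρ^2 sin(φ) dρ dφ dθ.

Inner (ρ from 0 to 2): 56(sqrt(2)sin(φ)sin(θ + π/4) + cos(φ))sin(φ).
Middle (φ from 0 to π): 28sqrt(2)π sin(θ + π/4).
Outer (θ from 0 to 2π): 0.

Therefore ∯_{∂V} F · n dS = 0.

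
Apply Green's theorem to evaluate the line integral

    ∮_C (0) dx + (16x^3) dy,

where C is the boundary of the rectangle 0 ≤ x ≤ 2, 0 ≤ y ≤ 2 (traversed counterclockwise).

Green's theorem converts the closed line integral into a double integral over the enclosed region D:

    ∮_C P dx + Q dy = ∬_D (∂Q/∂x - ∂P/∂y) dA.

Here P = 0, Q = 16x^3, so

    ∂Q/∂x = 48x^2,    ∂P/∂y = 0,
    ∂Q/∂x - ∂P/∂y = 48x^2.

D is the region 0 ≤ x ≤ 2, 0 ≤ y ≤ 2. Evaluating the double integral:

    ∬_D (48x^2) dA = ∫_0^{2} ∫_0^{2} (48x^2) dy dx.

Inner (y from 0 to 2): 96x^2.
Outer (x from 0 to 2): 256.

Therefore ∮_C P dx + Q dy = 256.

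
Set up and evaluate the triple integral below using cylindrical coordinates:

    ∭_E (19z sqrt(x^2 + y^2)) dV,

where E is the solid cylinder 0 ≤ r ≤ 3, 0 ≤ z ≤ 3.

In cylindrical coordinates, x = r cos(θ), y = r sin(θ), z = z, and dV = r dr dθ dz.

The integrand becomes 19r z, so

    ∭_E (19z sqrt(x^2 + y^2)) dV = ∫_{0}^{2π} ∫_{0}^{3} ∫_{0}^{3} (19r z) · r dz dr dθ.

Inner (z): 171r^2/2.
Middle (r from 0 to 3): 1539/2.
Outer (θ): 1539π.

Therefore the triple integral equals 1539π.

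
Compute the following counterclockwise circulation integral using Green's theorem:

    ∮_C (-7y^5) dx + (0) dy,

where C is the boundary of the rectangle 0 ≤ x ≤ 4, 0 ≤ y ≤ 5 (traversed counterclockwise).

Green's theorem converts the closed line integral into a double integral over the enclosed region D:

    ∮_C P dx + Q dy = ∬_D (∂Q/∂x - ∂P/∂y) dA.

Here P = -7y^5, Q = 0, so

    ∂Q/∂x = 0,    ∂P/∂y = -35y^4,
    ∂Q/∂x - ∂P/∂y = 35y^4.

D is the region 0 ≤ x ≤ 4, 0 ≤ y ≤ 5. Evaluating the double integral:

    ∬_D (35y^4) dA = ∫_0^{4} ∫_0^{5} (35y^4) dy dx.

Inner (y from 0 to 5): 21875.
Outer (x from 0 to 4): 87500.

Therefore ∮_C P dx + Q dy = 87500.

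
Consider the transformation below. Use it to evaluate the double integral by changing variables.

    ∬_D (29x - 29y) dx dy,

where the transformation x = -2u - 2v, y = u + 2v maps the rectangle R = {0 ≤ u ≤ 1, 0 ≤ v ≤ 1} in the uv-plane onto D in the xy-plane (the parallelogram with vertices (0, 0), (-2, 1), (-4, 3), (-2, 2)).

Compute the Jacobian determinant of (x, y) with respect to (u, v):

    ∂(x,y)/∂(u,v) = | -2  -2 | = (-2)(2) - (-2)(1) = -2.
                   | 1  2 |

Its absolute value is |J| = 2 (the area scaling factor).

Substituting x = -2u - 2v, y = u + 2v into the integrand,

    29x - 29y → -87u - 116v,

so the integral becomes

    ∬_R (-87u - 116v) · |J| du dv = ∫_0^1 ∫_0^1 (-174u - 232v) dv du.

Inner (v): -174u - 116.
Outer (u): -203.

Therefore ∬_D (29x - 29y) dx dy = -203.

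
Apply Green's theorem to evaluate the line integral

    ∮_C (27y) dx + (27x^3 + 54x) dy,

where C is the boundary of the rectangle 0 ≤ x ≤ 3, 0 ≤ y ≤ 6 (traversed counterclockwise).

Green's theorem converts the closed line integral into a double integral over the enclosed region D:

    ∮_C P dx + Q dy = ∬_D (∂Q/∂x - ∂P/∂y) dA.

Here P = 27y, Q = 27x^3 + 54x, so

    ∂Q/∂x = 81x^2 + 54,    ∂P/∂y = 27,
    ∂Q/∂x - ∂P/∂y = 81x^2 + 27.

D is the region 0 ≤ x ≤ 3, 0 ≤ y ≤ 6. Evaluating the double integral:

    ∬_D (81x^2 + 27) dA = ∫_0^{3} ∫_0^{6} (81x^2 + 27) dy dx.

Inner (y from 0 to 6): 486x^2 + 162.
Outer (x from 0 to 3): 4860.

Therefore ∮_C P dx + Q dy = 4860.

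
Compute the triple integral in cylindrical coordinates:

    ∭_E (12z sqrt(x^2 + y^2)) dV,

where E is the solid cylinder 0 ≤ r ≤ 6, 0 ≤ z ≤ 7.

In cylindrical coordinates, x = r cos(θ), y = r sin(θ), z = z, and dV = r dr dθ dz.

The integrand becomes 12r z, so

    ∭_E (12z sqrt(x^2 + y^2)) dV = ∫_{0}^{2π} ∫_{0}^{6} ∫_{0}^{7} (12r z) · r dz dr dθ.

Inner (z): 294r^2.
Middle (r from 0 to 6): 21168.
Outer (θ): 42336π.

Therefore the triple integral equals 42336π.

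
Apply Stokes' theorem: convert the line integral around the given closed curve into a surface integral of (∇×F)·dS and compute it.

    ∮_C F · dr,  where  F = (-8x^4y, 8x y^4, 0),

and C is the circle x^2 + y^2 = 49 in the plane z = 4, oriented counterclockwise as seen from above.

Let S be the flat disk x^2 + y^2 ≤ 49 in the plane z = 4, with upward unit normal n̂ = ẑ. By Stokes' theorem,

    ∮_C F · dr = ∬_S (∇ × F) · n̂ dS = ∬_D (curl F)_z dA,

where D is the disk x^2 + y^2 ≤ 49.

Compute the curl of F = (-8x^4y, 8x y^4, 0):
    (∇ × F)_x = ∂F_z/∂y - ∂F_y/∂z = 0,
    (∇ × F)_y = ∂F_x/∂z - ∂F_z/∂x = 0,
    (∇ × F)_z = ∂F_y/∂x - ∂F_x/∂y = 8x^4 + 8y^4.

On z = 4, (curl F)_z = 8x^4 + 8y^4.

Convert to polar (x = r cos θ, y = r sin θ, dA = r dr dθ); the integrand becomes 8r^4(sin(θ)^4 + cos(θ)^4), so

    ∬_D (curl F)_z dA = ∫_0^{2π} ∫_0^{7} (8r^4(sin(θ)^4 + cos(θ)^4)) · r dr dθ.

Inner (r from 0 to 7): 470596sin(θ)^4/3 + 470596cos(θ)^4/3.
Outer (θ from 0 to 2π): 235298π.

Therefore ∮_C F · dr = 235298π.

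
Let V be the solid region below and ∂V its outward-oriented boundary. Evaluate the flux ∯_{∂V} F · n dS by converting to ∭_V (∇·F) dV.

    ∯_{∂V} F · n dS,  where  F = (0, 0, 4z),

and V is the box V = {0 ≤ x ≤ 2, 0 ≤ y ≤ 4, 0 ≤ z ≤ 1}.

By the divergence theorem,

    ∯_{∂V} F · n dS = ∭_V (∇ · F) dV.

Compute the divergence:
    ∇ · F = ∂F_x/∂x + ∂F_y/∂y + ∂F_z/∂z = 0 + 0 + 4 = 4.

V is a rectangular box, so dV = dx dy dz with 0 ≤ x ≤ 2, 0 ≤ y ≤ 4, 0 ≤ z ≤ 1.

Integrate (4) over V as an iterated integral:

    ∭_V (∇·F) dV = ∫_0^{2} ∫_0^{4} ∫_0^{1} (4) dz dy dx.

Inner (z from 0 to 1): 4.
Middle (y from 0 to 4): 16.
Outer (x from 0 to 2): 32.

Therefore ∯_{∂V} F · n dS = 32.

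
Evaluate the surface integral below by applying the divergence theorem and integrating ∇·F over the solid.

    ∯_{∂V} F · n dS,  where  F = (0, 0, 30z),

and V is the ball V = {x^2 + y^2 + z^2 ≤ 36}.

By the divergence theorem,

    ∯_{∂V} F · n dS = ∭_V (∇ · F) dV.

Compute the divergence:
    ∇ · F = ∂F_x/∂x + ∂F_y/∂y + ∂F_z/∂z = 0 + 0 + 30 = 30.

In spherical coordinates, x = ρ sin(φ) cos(θ), y = ρ sin(φ) sin(θ), z = ρ cos(φ), dV = ρ^2 sin(φ) dρ dφ dθ, with 0 ≤ ρ ≤ 6, 0 ≤ φ ≤ π, 0 ≤ θ ≤ 2π.

The integrand, after substitution and multiplying by the volume element, becomes (30) · ρ^2 sin(φ), so

    ∭_V (∇·F) dV = ∫_0^{2π} ∫_0^{π} ∫_0^{6} (30) · ρ^2 sin(φ) dρ dφ dθ.

Inner (ρ from 0 to 6): 2160sin(φ).
Middle (φ from 0 to π): 4320.
Outer (θ from 0 to 2π): 8640π.

Therefore ∯_{∂V} F · n dS = 8640π.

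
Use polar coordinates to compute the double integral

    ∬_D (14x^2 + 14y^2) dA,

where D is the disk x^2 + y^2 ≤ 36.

The region D is 0 ≤ r ≤ 6, 0 ≤ θ ≤ 2π in polar coordinates, where x = r cos(θ), y = r sin(θ), and dA = r dr dθ.

Under the substitution, the integrand becomes 14r^2, so

    ∬_D (14x^2 + 14y^2) dA = ∫_{0}^{2π} ∫_{0}^{6} (14r^2) · r dr dθ.

Inner integral (in r): ∫_{0}^{6} (14r^2) · r dr = 4536.

Outer integral (in θ): ∫_{0}^{2π} (4536) dθ = 9072π.

Therefore ∬_D (14x^2 + 14y^2) dA = 9072π.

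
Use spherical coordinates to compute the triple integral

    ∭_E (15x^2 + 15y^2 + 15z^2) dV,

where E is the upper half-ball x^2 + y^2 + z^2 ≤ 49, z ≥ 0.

In spherical coordinates, x = ρ sin(φ) cos(θ), y = ρ sin(φ) sin(θ), z = ρ cos(φ), and dV = ρ^2 sin(φ) dρ dφ dθ.

The integrand becomes 15ρ^2, so

    ∭_E (15x^2 + 15y^2 + 15z^2) dV = ∫_{0}^{2π} ∫_{0}^{π/2} ∫_{0}^{7} (15ρ^2) · ρ^2 sin(φ) dρ dφ dθ.

Inner (ρ): 50421sin(φ).
Middle (φ): 50421.
Outer (θ): 100842π.

Therefore the triple integral equals 100842π.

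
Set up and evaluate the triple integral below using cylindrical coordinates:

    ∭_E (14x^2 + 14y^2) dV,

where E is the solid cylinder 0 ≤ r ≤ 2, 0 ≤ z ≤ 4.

In cylindrical coordinates, x = r cos(θ), y = r sin(θ), z = z, and dV = r dr dθ dz.

The integrand becomes 14r^2, so

    ∭_E (14x^2 + 14y^2) dV = ∫_{0}^{2π} ∫_{0}^{2} ∫_{0}^{4} (14r^2) · r dz dr dθ.

Inner (z): 56r^3.
Middle (r from 0 to 2): 224.
Outer (θ): 448π.

Therefore the triple integral equals 448π.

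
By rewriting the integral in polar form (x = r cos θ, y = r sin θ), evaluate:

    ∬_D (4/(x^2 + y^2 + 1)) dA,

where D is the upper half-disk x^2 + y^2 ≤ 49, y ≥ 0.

The region D is 0 ≤ r ≤ 7, 0 ≤ θ ≤ π in polar coordinates, where x = r cos(θ), y = r sin(θ), and dA = r dr dθ.

Under the substitution, the integrand becomes 4/(r^2 + 1), so

    ∬_D (4/(x^2 + y^2 + 1)) dA = ∫_{0}^{π} ∫_{0}^{7} (4/(r^2 + 1)) · r dr dθ.

Inner integral (in r): ∫_{0}^{7} (4/(r^2 + 1)) · r dr = log(2500).

Outer integral (in θ): ∫_{0}^{π} (log(2500)) dθ = log(2500^π).

Therefore ∬_D (4/(x^2 + y^2 + 1)) dA = log(2500^π).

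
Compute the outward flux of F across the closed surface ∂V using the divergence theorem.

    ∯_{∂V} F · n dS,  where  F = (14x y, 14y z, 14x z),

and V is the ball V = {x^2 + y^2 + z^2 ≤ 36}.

By the divergence theorem,

    ∯_{∂V} F · n dS = ∭_V (∇ · F) dV.

Compute the divergence:
    ∇ · F = ∂F_x/∂x + ∂F_y/∂y + ∂F_z/∂z = 14y + 14z + 14x = 14x + 14y + 14z.

In spherical coordinates, x = ρ sin(φ) cos(θ), y = ρ sin(φ) sin(θ), z = ρ cos(φ), dV = ρ^2 sin(φ) dρ dφ dθ, with 0 ≤ ρ ≤ 6, 0 ≤ φ ≤ π, 0 ≤ θ ≤ 2π.

The integrand, after substitution and multiplying by the volume element, becomes (14ρ (sqrt(2)sin(φ)sin(θ + π/4) + cos(φ))) · ρ^2 sin(φ), so

    ∭_V (∇·F) dV = ∫_0^{2π} ∫_0^{π} ∫_0^{6} (14ρ (sqrt(2)sin(φ)sin(θ + π/4) + cos(φ))) · ρ^2 sin(φ) dρ dφ dθ.

Inner (ρ from 0 to 6): 4536(sqrt(2)sin(φ)sin(θ + π/4) + cos(φ))sin(φ).
Middle (φ from 0 to π): 2268sqrt(2)π sin(θ + π/4).
Outer (θ from 0 to 2π): 0.

Therefore ∯_{∂V} F · n dS = 0.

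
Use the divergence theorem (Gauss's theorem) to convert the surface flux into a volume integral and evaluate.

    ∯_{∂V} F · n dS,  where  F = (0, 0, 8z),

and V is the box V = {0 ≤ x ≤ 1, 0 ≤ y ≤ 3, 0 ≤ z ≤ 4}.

By the divergence theorem,

    ∯_{∂V} F · n dS = ∭_V (∇ · F) dV.

Compute the divergence:
    ∇ · F = ∂F_x/∂x + ∂F_y/∂y + ∂F_z/∂z = 0 + 0 + 8 = 8.

V is a rectangular box, so dV = dx dy dz with 0 ≤ x ≤ 1, 0 ≤ y ≤ 3, 0 ≤ z ≤ 4.

Integrate (8) over V as an iterated integral:

    ∭_V (∇·F) dV = ∫_0^{1} ∫_0^{3} ∫_0^{4} (8) dz dy dx.

Inner (z from 0 to 4): 32.
Middle (y from 0 to 3): 96.
Outer (x from 0 to 1): 96.

Therefore ∯_{∂V} F · n dS = 96.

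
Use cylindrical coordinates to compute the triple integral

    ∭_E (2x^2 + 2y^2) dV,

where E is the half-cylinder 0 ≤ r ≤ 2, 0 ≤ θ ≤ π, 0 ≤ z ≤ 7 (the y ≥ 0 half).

In cylindrical coordinates, x = r cos(θ), y = r sin(θ), z = z, and dV = r dr dθ dz.

The integrand becomes 2r^2, so

    ∭_E (2x^2 + 2y^2) dV = ∫_{0}^{π} ∫_{0}^{2} ∫_{0}^{7} (2r^2) · r dz dr dθ.

Inner (z): 14r^3.
Middle (r from 0 to 2): 56.
Outer (θ): 56π.

Therefore the triple integral equals 56π.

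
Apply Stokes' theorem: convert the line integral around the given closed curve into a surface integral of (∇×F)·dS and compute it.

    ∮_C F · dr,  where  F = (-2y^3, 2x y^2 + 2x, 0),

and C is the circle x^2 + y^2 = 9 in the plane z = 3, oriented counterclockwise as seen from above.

Let S be the flat disk x^2 + y^2 ≤ 9 in the plane z = 3, with upward unit normal n̂ = ẑ. By Stokes' theorem,

    ∮_C F · dr = ∬_S (∇ × F) · n̂ dS = ∬_D (curl F)_z dA,

where D is the disk x^2 + y^2 ≤ 9.

Compute the curl of F = (-2y^3, 2x y^2 + 2x, 0):
    (∇ × F)_x = ∂F_z/∂y - ∂F_y/∂z = 0,
    (∇ × F)_y = ∂F_x/∂z - ∂F_z/∂x = 0,
    (∇ × F)_z = ∂F_y/∂x - ∂F_x/∂y = 8y^2 + 2.

On z = 3, (curl F)_z = 8y^2 + 2.

Convert to polar (x = r cos θ, y = r sin θ, dA = r dr dθ); the integrand becomes 8r^2sin(θ)^2 + 2, so

    ∬_D (curl F)_z dA = ∫_0^{2π} ∫_0^{3} (8r^2sin(θ)^2 + 2) · r dr dθ.

Inner (r from 0 to 3): 162sin(θ)^2 + 9.
Outer (θ from 0 to 2π): 180π.

Therefore ∮_C F · dr = 180π.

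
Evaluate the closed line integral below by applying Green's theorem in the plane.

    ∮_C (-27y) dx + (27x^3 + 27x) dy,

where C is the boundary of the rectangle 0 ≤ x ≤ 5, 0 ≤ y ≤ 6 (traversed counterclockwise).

Green's theorem converts the closed line integral into a double integral over the enclosed region D:

    ∮_C P dx + Q dy = ∬_D (∂Q/∂x - ∂P/∂y) dA.

Here P = -27y, Q = 27x^3 + 27x, so

    ∂Q/∂x = 81x^2 + 27,    ∂P/∂y = -27,
    ∂Q/∂x - ∂P/∂y = 81x^2 + 54.

D is the region 0 ≤ x ≤ 5, 0 ≤ y ≤ 6. Evaluating the double integral:

    ∬_D (81x^2 + 54) dA = ∫_0^{5} ∫_0^{6} (81x^2 + 54) dy dx.

Inner (y from 0 to 6): 486x^2 + 324.
Outer (x from 0 to 5): 21870.

Therefore ∮_C P dx + Q dy = 21870.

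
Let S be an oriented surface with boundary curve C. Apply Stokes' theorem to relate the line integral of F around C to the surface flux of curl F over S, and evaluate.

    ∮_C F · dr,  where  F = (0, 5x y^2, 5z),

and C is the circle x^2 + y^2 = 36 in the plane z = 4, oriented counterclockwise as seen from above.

Let S be the flat disk x^2 + y^2 ≤ 36 in the plane z = 4, with upward unit normal n̂ = ẑ. By Stokes' theorem,

    ∮_C F · dr = ∬_S (∇ × F) · n̂ dS = ∬_D (curl F)_z dA,

where D is the disk x^2 + y^2 ≤ 36.

Compute the curl of F = (0, 5x y^2, 5z):
    (∇ × F)_x = ∂F_z/∂y - ∂F_y/∂z = 0,
    (∇ × F)_y = ∂F_x/∂z - ∂F_z/∂x = 0,
    (∇ × F)_z = ∂F_y/∂x - ∂F_x/∂y = 5y^2.

On z = 4, (curl F)_z = 5y^2.

Convert to polar (x = r cos θ, y = r sin θ, dA = r dr dθ); the integrand becomes 5r^2sin(θ)^2, so

    ∬_D (curl F)_z dA = ∫_0^{2π} ∫_0^{6} (5r^2sin(θ)^2) · r dr dθ.

Inner (r from 0 to 6): 1620sin(θ)^2.
Outer (θ from 0 to 2π): 1620π.

Therefore ∮_C F · dr = 1620π.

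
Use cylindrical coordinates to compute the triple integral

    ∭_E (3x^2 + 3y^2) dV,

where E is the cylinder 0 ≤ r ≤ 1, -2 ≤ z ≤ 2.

In cylindrical coordinates, x = r cos(θ), y = r sin(θ), z = z, and dV = r dr dθ dz.

The integrand becomes 3r^2, so

    ∭_E (3x^2 + 3y^2) dV = ∫_{0}^{2π} ∫_{0}^{1} ∫_{-2}^{2} (3r^2) · r dz dr dθ.

Inner (z): 12r^3.
Middle (r from 0 to 1): 3.
Outer (θ): 6π.

Therefore the triple integral equals 6π.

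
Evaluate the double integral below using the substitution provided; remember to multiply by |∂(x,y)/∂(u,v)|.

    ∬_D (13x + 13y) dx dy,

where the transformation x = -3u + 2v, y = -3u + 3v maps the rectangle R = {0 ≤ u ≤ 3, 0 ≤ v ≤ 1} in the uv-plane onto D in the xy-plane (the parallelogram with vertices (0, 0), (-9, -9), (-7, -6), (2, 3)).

Compute the Jacobian determinant of (x, y) with respect to (u, v):

    ∂(x,y)/∂(u,v) = | -3  2 | = (-3)(3) - (2)(-3) = -3.
                   | -3  3 |

Its absolute value is |J| = 3 (the area scaling factor).

Substituting x = -3u + 2v, y = -3u + 3v into the integrand,

    13x + 13y → -78u + 65v,

so the integral becomes

    ∬_R (-78u + 65v) · |J| du dv = ∫_0^3 ∫_0^1 (-234u + 195v) dv du.

Inner (v): 195/2 - 234u.
Outer (u): -1521/2.

Therefore ∬_D (13x + 13y) dx dy = -1521/2.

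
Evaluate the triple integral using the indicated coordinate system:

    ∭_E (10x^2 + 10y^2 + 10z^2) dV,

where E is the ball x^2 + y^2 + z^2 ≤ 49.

In spherical coordinates, x = ρ sin(φ) cos(θ), y = ρ sin(φ) sin(θ), z = ρ cos(φ), and dV = ρ^2 sin(φ) dρ dφ dθ.

The integrand becomes 10ρ^2, so

    ∭_E (10x^2 + 10y^2 + 10z^2) dV = ∫_{0}^{2π} ∫_{0}^{π} ∫_{0}^{7} (10ρ^2) · ρ^2 sin(φ) dρ dφ dθ.

Inner (ρ): 33614sin(φ).
Middle (φ): 67228.
Outer (θ): 134456π.

Therefore the triple integral equals 134456π.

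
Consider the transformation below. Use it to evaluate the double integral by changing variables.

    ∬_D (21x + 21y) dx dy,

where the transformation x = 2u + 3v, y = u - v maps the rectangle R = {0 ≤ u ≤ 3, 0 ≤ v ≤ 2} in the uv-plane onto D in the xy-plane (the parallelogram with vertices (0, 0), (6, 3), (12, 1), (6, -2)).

Compute the Jacobian determinant of (x, y) with respect to (u, v):

    ∂(x,y)/∂(u,v) = | 2  3 | = (2)(-1) - (3)(1) = -5.
                   | 1  -1 |

Its absolute value is |J| = 5 (the area scaling factor).

Substituting x = 2u + 3v, y = u - v into the integrand,

    21x + 21y → 63u + 42v,

so the integral becomes

    ∬_R (63u + 42v) · |J| du dv = ∫_0^3 ∫_0^2 (315u + 210v) dv du.

Inner (v): 630u + 420.
Outer (u): 4095.

Therefore ∬_D (21x + 21y) dx dy = 4095.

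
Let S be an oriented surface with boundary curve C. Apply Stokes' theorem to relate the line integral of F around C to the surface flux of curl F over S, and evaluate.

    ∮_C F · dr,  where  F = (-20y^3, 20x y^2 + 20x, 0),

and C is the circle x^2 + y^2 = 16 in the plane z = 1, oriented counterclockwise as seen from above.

Let S be the flat disk x^2 + y^2 ≤ 16 in the plane z = 1, with upward unit normal n̂ = ẑ. By Stokes' theorem,

    ∮_C F · dr = ∬_S (∇ × F) · n̂ dS = ∬_D (curl F)_z dA,

where D is the disk x^2 + y^2 ≤ 16.

Compute the curl of F = (-20y^3, 20x y^2 + 20x, 0):
    (∇ × F)_x = ∂F_z/∂y - ∂F_y/∂z = 0,
    (∇ × F)_y = ∂F_x/∂z - ∂F_z/∂x = 0,
    (∇ × F)_z = ∂F_y/∂x - ∂F_x/∂y = 80y^2 + 20.

On z = 1, (curl F)_z = 80y^2 + 20.

Convert to polar (x = r cos θ, y = r sin θ, dA = r dr dθ); the integrand becomes 80r^2sin(θ)^2 + 20, so

    ∬_D (curl F)_z dA = ∫_0^{2π} ∫_0^{4} (80r^2sin(θ)^2 + 20) · r dr dθ.

Inner (r from 0 to 4): 5120sin(θ)^2 + 160.
Outer (θ from 0 to 2π): 5440π.

Therefore ∮_C F · dr = 5440π.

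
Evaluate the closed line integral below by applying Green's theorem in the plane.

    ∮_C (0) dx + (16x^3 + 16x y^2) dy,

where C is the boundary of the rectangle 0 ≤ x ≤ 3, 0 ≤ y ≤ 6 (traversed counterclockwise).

Green's theorem converts the closed line integral into a double integral over the enclosed region D:

    ∮_C P dx + Q dy = ∬_D (∂Q/∂x - ∂P/∂y) dA.

Here P = 0, Q = 16x^3 + 16x y^2, so

    ∂Q/∂x = 48x^2 + 16y^2,    ∂P/∂y = 0,
    ∂Q/∂x - ∂P/∂y = 48x^2 + 16y^2.

D is the region 0 ≤ x ≤ 3, 0 ≤ y ≤ 6. Evaluating the double integral:

    ∬_D (48x^2 + 16y^2) dA = ∫_0^{3} ∫_0^{6} (48x^2 + 16y^2) dy dx.

Inner (y from 0 to 6): 288x^2 + 1152.
Outer (x from 0 to 3): 6048.

Therefore ∮_C P dx + Q dy = 6048.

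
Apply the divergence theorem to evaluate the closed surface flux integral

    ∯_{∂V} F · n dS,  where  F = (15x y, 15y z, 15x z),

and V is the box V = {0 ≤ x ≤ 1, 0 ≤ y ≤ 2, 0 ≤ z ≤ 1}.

By the divergence theorem,

    ∯_{∂V} F · n dS = ∭_V (∇ · F) dV.

Compute the divergence:
    ∇ · F = ∂F_x/∂x + ∂F_y/∂y + ∂F_z/∂z = 15y + 15z + 15x = 15x + 15y + 15z.

V is a rectangular box, so dV = dx dy dz with 0 ≤ x ≤ 1, 0 ≤ y ≤ 2, 0 ≤ z ≤ 1.

Integrate (15x + 15y + 15z) over V as an iterated integral:

    ∭_V (∇·F) dV = ∫_0^{1} ∫_0^{2} ∫_0^{1} (15x + 15y + 15z) dz dy dx.

Inner (z from 0 to 1): 15x + 15y + 15/2.
Middle (y from 0 to 2): 30x + 45.
Outer (x from 0 to 1): 60.

Therefore ∯_{∂V} F · n dS = 60.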